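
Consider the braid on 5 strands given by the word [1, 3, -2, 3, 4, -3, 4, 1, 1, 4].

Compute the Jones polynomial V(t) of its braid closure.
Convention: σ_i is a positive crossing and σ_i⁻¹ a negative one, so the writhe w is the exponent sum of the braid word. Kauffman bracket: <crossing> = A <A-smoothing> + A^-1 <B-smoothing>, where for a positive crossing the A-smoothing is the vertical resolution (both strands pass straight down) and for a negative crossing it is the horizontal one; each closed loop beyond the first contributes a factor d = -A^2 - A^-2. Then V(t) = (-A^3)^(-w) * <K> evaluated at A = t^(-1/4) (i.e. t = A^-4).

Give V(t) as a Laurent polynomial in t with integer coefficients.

t^10 - 2*t^9 + 2*t^8 - 4*t^7 + 4*t^6 - 3*t^5 + 3*t^4 - t^3 + t^2

Derivation:
Braid: s1 s3 s2^-1 s3 s4 s3^-1 s4 s1 s1 s4 on 5 strands, 10 crossings.
Writhe w = (#positive) - (#negative) = 8 - 2 = 6.
Enumerate smoothing states for the bracket polynomial. There are 2^10 = 1024 states.
Smooth each crossing (0=||, 1=⌣⌢); contribution A^(Σ sign_k(1-2s_k)) * d^(L-1).
Tabulate the states by total A-exponent and number of loops L (A-exp: L × count):
  A^10: L=3 ×1
  A^8: L=2 ×6, L=4 ×4
  A^6: L=1 ×9, L=3 ×32, L=5 ×4
  A^4: L=2 ×70, L=4 ×49, L=6 ×1
  A^2: L=1 ×30, L=3 ×149, L=5 ×31
  A^0: L=2 ×99, L=4 ×144, L=6 ×9
  A^-2: L=3 ×136, L=5 ×73, L=7 ×1
  A^-4: L=4 ×101, L=6 ×19
  A^-6: L=5 ×43, L=7 ×2
  A^-8: L=6 ×10
  A^-10: L=7 ×1
Each group contributes A^e * Σ count * d^(L-1):
Powers of d = -A^2 - A^-2: d^2 = A^4 + 2 + A^-4; d^3 = -A^6 - 3*A^2 - 3*A^-2 - A^-6; d^4 = A^8 + 4*A^4 + 6 + 4*A^-4 + A^-8; d^5 = -A^10 - 5*A^6 - 10*A^2 - 10*A^-2 - 5*A^-6 - A^-10; d^6 = A^12 + 6*A^8 + 15*A^4 + 20 + 15*A^-4 + 6*A^-8 + A^-12.
  A^10 * (d^2) = A^14 + 2*A^10 + A^6
  A^8 * (6*d + 4*d^3) = -4*A^14 - 18*A^10 - 18*A^6 - 4*A^2
  A^6 * (9 + 32*d^2 + 4*d^4) = 4*A^14 + 48*A^10 + 97*A^6 + 48*A^2 + 4*A^-2
  A^4 * (70*d + 49*d^3 + d^5) = -A^14 - 54*A^10 - 227*A^6 - 227*A^2 - 54*A^-2 - A^-6
  A^2 * (30 + 149*d^2 + 31*d^4) = 31*A^10 + 273*A^6 + 514*A^2 + 273*A^-2 + 31*A^-6
  A^0 * (99*d + 144*d^3 + 9*d^5) = -9*A^10 - 189*A^6 - 621*A^2 - 621*A^-2 - 189*A^-6 - 9*A^-10
  A^-2 * (136*d^2 + 73*d^4 + d^6) = A^10 + 79*A^6 + 443*A^2 + 730*A^-2 + 443*A^-6 + 79*A^-10 + A^-14
  A^-4 * (101*d^3 + 19*d^5) = -19*A^6 - 196*A^2 - 493*A^-2 - 493*A^-6 - 196*A^-10 - 19*A^-14
  A^-6 * (43*d^4 + 2*d^6) = 2*A^6 + 55*A^2 + 202*A^-2 + 298*A^-6 + 202*A^-10 + 55*A^-14 + 2*A^-18
  A^-8 * (10*d^5) = -10*A^2 - 50*A^-2 - 100*A^-6 - 100*A^-10 - 50*A^-14 - 10*A^-18
  A^-10 * (d^6) = A^2 + 6*A^-2 + 15*A^-6 + 20*A^-10 + 15*A^-14 + 6*A^-18 + A^-22
Summing the groups: <K> = A^10 - A^6 + 3*A^2 - 3*A^-2 + 4*A^-6 - 4*A^-10 + 2*A^-14 - 2*A^-18 + A^-22
Normalise by the writhe: (-A^3)^(-w) = (-A^3)^(-6) = A^-18, so f(A) = A^-18 * <K> = A^-8 - A^-12 + 3*A^-16 - 3*A^-20 + 4*A^-24 - 4*A^-28 + 2*A^-32 - 2*A^-36 + A^-40.
Substitute A = t^(-1/4), i.e. A^e → t^(-e/4): V(t) = t^10 - 2*t^9 + 2*t^8 - 4*t^7 + 4*t^6 - 3*t^5 + 3*t^4 - t^3 + t^2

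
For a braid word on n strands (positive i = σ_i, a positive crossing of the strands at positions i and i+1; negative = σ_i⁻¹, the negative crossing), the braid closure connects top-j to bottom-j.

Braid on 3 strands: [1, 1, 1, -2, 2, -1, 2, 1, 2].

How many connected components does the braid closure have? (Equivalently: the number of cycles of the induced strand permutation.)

Track the strand permutation on 3 strands, starting from identity.
  step 1: s1 swaps positions 1,2 -> [2 1 3]
  step 2: s1 swaps positions 1,2 -> [1 2 3]
  step 3: s1 swaps positions 1,2 -> [2 1 3]
  step 4: s2^-1 swaps positions 2,3 -> [2 3 1]
  step 5: s2 swaps positions 2,3 -> [2 1 3]
  step 6: s1^-1 swaps positions 1,2 -> [1 2 3]
  step 7: s2 swaps positions 2,3 -> [1 3 2]
  step 8: s1 swaps positions 1,2 -> [3 1 2]
  step 9: s2 swaps positions 2,3 -> [3 2 1]
Final permutation (position -> original strand): [3 2 1]
Closure components = cycle count of this permutation = 2.

Answer: 2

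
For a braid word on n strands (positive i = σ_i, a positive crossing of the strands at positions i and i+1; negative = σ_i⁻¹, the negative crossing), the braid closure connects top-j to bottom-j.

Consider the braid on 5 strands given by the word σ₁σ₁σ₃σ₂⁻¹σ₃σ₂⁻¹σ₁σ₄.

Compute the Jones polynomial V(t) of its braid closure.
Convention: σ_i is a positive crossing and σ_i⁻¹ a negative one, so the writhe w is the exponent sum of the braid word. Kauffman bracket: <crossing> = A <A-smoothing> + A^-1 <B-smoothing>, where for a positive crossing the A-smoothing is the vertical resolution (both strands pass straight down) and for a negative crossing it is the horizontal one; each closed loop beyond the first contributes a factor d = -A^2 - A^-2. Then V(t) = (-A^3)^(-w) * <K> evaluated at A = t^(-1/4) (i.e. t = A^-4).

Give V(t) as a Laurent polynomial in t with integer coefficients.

The presented braid s1 s1 s3 s2^-1 s3 s2^-1 s1 s4 on 5 strands reduces by inverse Markov moves (closure unchanged at each step):
  Destabilize: the word has the form β·s4 where s4 occurs only as the final letter (β ∈ B_4); drop it and the last strand → 4 strands.
Reduced to β = s1 s1 s3 s2^-1 s3 s2^-1 s1 on 4 strands, 7 crossings.
Compute on β:
Braid: s1 s1 s3 s2^-1 s3 s2^-1 s1 on 4 strands, 7 crossings.
Writhe w = (#positive) - (#negative) = 5 - 2 = 3.
Computing the Kauffman bracket via state sum. There are 2^7 = 128 states.
Smooth each crossing (0=||, 1=⌣⌢); contribution A^(Σ sign_k(1-2s_k)) * d^(L-1).
Tabulate the states by total A-exponent and number of loops L (A-exp: L × count):
  A^7: L=4 ×1
  A^5: L=3 ×7
  A^3: L=2 ×17, L=4 ×4
  A^1: L=1 ×15, L=3 ×19, L=5 ×1
  A^-1: L=2 ×27, L=4 ×8
  A^-3: L=3 ×20, L=5 ×1
  A^-5: L=4 ×7
  A^-7: L=5 ×1
Each group contributes A^e * Σ count * d^(L-1):
Powers of d = -A^2 - A^-2: d^2 = A^4 + 2 + A^-4; d^3 = -A^6 - 3*A^2 - 3*A^-2 - A^-6; d^4 = A^8 + 4*A^4 + 6 + 4*A^-4 + A^-8.
  A^7 * (d^3) = -A^13 - 3*A^9 - 3*A^5 - A
  A^5 * (7*d^2) = 7*A^9 + 14*A^5 + 7*A
  A^3 * (17*d + 4*d^3) = -4*A^9 - 29*A^5 - 29*A - 4*A^-3
  A^1 * (15 + 19*d^2 + d^4) = A^9 + 23*A^5 + 59*A + 23*A^-3 + A^-7
  A^-1 * (27*d + 8*d^3) = -8*A^5 - 51*A - 51*A^-3 - 8*A^-7
  A^-3 * (20*d^2 + d^4) = A^5 + 24*A + 46*A^-3 + 24*A^-7 + A^-11
  A^-5 * (7*d^3) = -7*A - 21*A^-3 - 21*A^-7 - 7*A^-11
  A^-7 * (d^4) = A + 4*A^-3 + 6*A^-7 + 4*A^-11 + A^-15
Summing the groups: <K> = -A^13 + A^9 - 2*A^5 + 3*A - 3*A^-3 + 2*A^-7 - 2*A^-11 + A^-15
Normalise by the writhe: (-A^3)^(-w) = (-A^3)^(-3) = -A^-9, so f(A) = -A^-9 * <K> = A^4 - 1 + 2*A^-4 - 3*A^-8 + 3*A^-12 - 2*A^-16 + 2*A^-20 - A^-24.
Substitute A = t^(-1/4), i.e. A^e → t^(-e/4): V(t) = -t^6 + 2*t^5 - 2*t^4 + 3*t^3 - 3*t^2 + 2*t - 1 + t^-1

Answer: -t^6 + 2*t^5 - 2*t^4 + 3*t^3 - 3*t^2 + 2*t - 1 + t^-1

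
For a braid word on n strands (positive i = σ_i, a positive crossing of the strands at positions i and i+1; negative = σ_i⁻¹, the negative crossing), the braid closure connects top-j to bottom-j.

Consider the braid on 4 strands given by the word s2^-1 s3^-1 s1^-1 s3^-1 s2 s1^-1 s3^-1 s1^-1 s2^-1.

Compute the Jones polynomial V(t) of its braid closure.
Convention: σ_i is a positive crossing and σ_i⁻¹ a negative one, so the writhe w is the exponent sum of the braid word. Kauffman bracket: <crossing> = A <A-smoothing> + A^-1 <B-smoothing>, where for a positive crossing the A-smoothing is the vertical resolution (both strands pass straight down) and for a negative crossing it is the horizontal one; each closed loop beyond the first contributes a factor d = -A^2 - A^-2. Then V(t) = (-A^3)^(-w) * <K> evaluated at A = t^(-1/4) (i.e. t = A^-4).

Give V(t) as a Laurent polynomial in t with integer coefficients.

Braid: s2^-1 s3^-1 s1^-1 s3^-1 s2 s1^-1 s3^-1 s1^-1 s2^-1 on 4 strands, 9 crossings.
Writhe w = (#positive) - (#negative) = 1 - 8 = -7.
Computing the Kauffman bracket via state sum. There are 2^9 = 512 states.
Each crossing splits two ways (0=vertical, 1=horizontal). The state's weight is A^(#A-smoothings - #B-smoothings) * d^(loops - 1).
Tabulate the states by total A-exponent and number of loops L (A-exp: L × count):
  A^9: L=6 ×1
  A^7: L=5 ×9
  A^5: L=4 ×35, L=6 ×1
  A^3: L=3 ×74, L=5 ×10
  A^1: L=2 ×85, L=4 ×41
  A^-1: L=1 ×42, L=3 ×80, L=5 ×4
  A^-3: L=2 ×65, L=4 ×19
  A^-5: L=1 ×9, L=3 ×26, L=5 ×1
  A^-7: L=2 ×6, L=4 ×3
  A^-9: L=3 ×1
Each group contributes A^e * Σ count * d^(L-1):
Powers of d = -A^2 - A^-2: d^2 = A^4 + 2 + A^-4; d^3 = -A^6 - 3*A^2 - 3*A^-2 - A^-6; d^4 = A^8 + 4*A^4 + 6 + 4*A^-4 + A^-8; d^5 = -A^10 - 5*A^6 - 10*A^2 - 10*A^-2 - 5*A^-6 - A^-10.
  A^9 * (d^5) = -A^19 - 5*A^15 - 10*A^11 - 10*A^7 - 5*A^3 - A^-1
  A^7 * (9*d^4) = 9*A^15 + 36*A^11 + 54*A^7 + 36*A^3 + 9*A^-1
  A^5 * (35*d^3 + d^5) = -A^15 - 40*A^11 - 115*A^7 - 115*A^3 - 40*A^-1 - A^-5
  A^3 * (74*d^2 + 10*d^4) = 10*A^11 + 114*A^7 + 208*A^3 + 114*A^-1 + 10*A^-5
  A^1 * (85*d + 41*d^3) = -41*A^7 - 208*A^3 - 208*A^-1 - 41*A^-5
  A^-1 * (42 + 80*d^2 + 4*d^4) = 4*A^7 + 96*A^3 + 226*A^-1 + 96*A^-5 + 4*A^-9
  A^-3 * (65*d + 19*d^3) = -19*A^3 - 122*A^-1 - 122*A^-5 - 19*A^-9
  A^-5 * (9 + 26*d^2 + d^4) = A^3 + 30*A^-1 + 67*A^-5 + 30*A^-9 + A^-13
  A^-7 * (6*d + 3*d^3) = -3*A^-1 - 15*A^-5 - 15*A^-9 - 3*A^-13
  A^-9 * (d^2) = A^-5 + 2*A^-9 + A^-13
Summing the groups: <K> = -A^19 + 3*A^15 - 4*A^11 + 6*A^7 - 6*A^3 + 5*A^-1 - 5*A^-5 + 2*A^-9 - A^-13
Normalise by the writhe: (-A^3)^(-w) = (-A^3)^(7) = -A^21, so f(A) = -A^21 * <K> = A^40 - 3*A^36 + 4*A^32 - 6*A^28 + 6*A^24 - 5*A^20 + 5*A^16 - 2*A^12 + A^8.
Substitute A = t^(-1/4), i.e. A^e → t^(-e/4): V(t) = t^-2 - 2*t^-3 + 5*t^-4 - 5*t^-5 + 6*t^-6 - 6*t^-7 + 4*t^-8 - 3*t^-9 + t^-10

Answer: t^-2 - 2*t^-3 + 5*t^-4 - 5*t^-5 + 6*t^-6 - 6*t^-7 + 4*t^-8 - 3*t^-9 + t^-10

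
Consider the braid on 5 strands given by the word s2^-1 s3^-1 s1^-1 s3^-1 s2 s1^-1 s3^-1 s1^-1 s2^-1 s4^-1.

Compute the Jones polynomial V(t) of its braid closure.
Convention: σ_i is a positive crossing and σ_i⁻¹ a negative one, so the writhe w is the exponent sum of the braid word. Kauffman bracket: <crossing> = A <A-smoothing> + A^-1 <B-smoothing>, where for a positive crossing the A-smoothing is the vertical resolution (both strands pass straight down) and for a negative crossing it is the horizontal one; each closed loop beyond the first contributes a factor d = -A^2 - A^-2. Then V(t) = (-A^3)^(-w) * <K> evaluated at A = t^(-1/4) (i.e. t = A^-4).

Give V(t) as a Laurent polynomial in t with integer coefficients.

t^-2 - 2*t^-3 + 5*t^-4 - 5*t^-5 + 6*t^-6 - 6*t^-7 + 4*t^-8 - 3*t^-9 + t^-10

Derivation:
The presented braid s2^-1 s3^-1 s1^-1 s3^-1 s2 s1^-1 s3^-1 s1^-1 s2^-1 s4^-1 on 5 strands reduces by inverse Markov moves (closure unchanged at each step):
  Destabilize: the word has the form β·s4^-1 where s4^-1 occurs only as the final letter (β ∈ B_4); drop it and the last strand → 4 strands.
Reduced to β = s2^-1 s3^-1 s1^-1 s3^-1 s2 s1^-1 s3^-1 s1^-1 s2^-1 on 4 strands, 9 crossings.
Compute on β:
Braid: s2^-1 s3^-1 s1^-1 s3^-1 s2 s1^-1 s3^-1 s1^-1 s2^-1 on 4 strands, 9 crossings.
Writhe w = (#positive) - (#negative) = 1 - 8 = -7.
State-sum expansion of <K>. There are 2^9 = 512 states.
For each crossing: s=0 is the vertical smoothing, s=1 horizontal. Crossing k contributes A^(sign_k * (1 - 2*s_k)); loop factor d = -A^2 - A^-2.
Tabulate the states by total A-exponent and number of loops L (A-exp: L × count):
  A^9: L=6 ×1
  A^7: L=5 ×9
  A^5: L=4 ×35, L=6 ×1
  A^3: L=3 ×74, L=5 ×10
  A^1: L=2 ×85, L=4 ×41
  A^-1: L=1 ×42, L=3 ×80, L=5 ×4
  A^-3: L=2 ×65, L=4 ×19
  A^-5: L=1 ×9, L=3 ×26, L=5 ×1
  A^-7: L=2 ×6, L=4 ×3
  A^-9: L=3 ×1
Each group contributes A^e * Σ count * d^(L-1):
Powers of d = -A^2 - A^-2: d^2 = A^4 + 2 + A^-4; d^3 = -A^6 - 3*A^2 - 3*A^-2 - A^-6; d^4 = A^8 + 4*A^4 + 6 + 4*A^-4 + A^-8; d^5 = -A^10 - 5*A^6 - 10*A^2 - 10*A^-2 - 5*A^-6 - A^-10.
  A^9 * (d^5) = -A^19 - 5*A^15 - 10*A^11 - 10*A^7 - 5*A^3 - A^-1
  A^7 * (9*d^4) = 9*A^15 + 36*A^11 + 54*A^7 + 36*A^3 + 9*A^-1
  A^5 * (35*d^3 + d^5) = -A^15 - 40*A^11 - 115*A^7 - 115*A^3 - 40*A^-1 - A^-5
  A^3 * (74*d^2 + 10*d^4) = 10*A^11 + 114*A^7 + 208*A^3 + 114*A^-1 + 10*A^-5
  A^1 * (85*d + 41*d^3) = -41*A^7 - 208*A^3 - 208*A^-1 - 41*A^-5
  A^-1 * (42 + 80*d^2 + 4*d^4) = 4*A^7 + 96*A^3 + 226*A^-1 + 96*A^-5 + 4*A^-9
  A^-3 * (65*d + 19*d^3) = -19*A^3 - 122*A^-1 - 122*A^-5 - 19*A^-9
  A^-5 * (9 + 26*d^2 + d^4) = A^3 + 30*A^-1 + 67*A^-5 + 30*A^-9 + A^-13
  A^-7 * (6*d + 3*d^3) = -3*A^-1 - 15*A^-5 - 15*A^-9 - 3*A^-13
  A^-9 * (d^2) = A^-5 + 2*A^-9 + A^-13
Summing the groups: <K> = -A^19 + 3*A^15 - 4*A^11 + 6*A^7 - 6*A^3 + 5*A^-1 - 5*A^-5 + 2*A^-9 - A^-13
Normalise by the writhe: (-A^3)^(-w) = (-A^3)^(7) = -A^21, so f(A) = -A^21 * <K> = A^40 - 3*A^36 + 4*A^32 - 6*A^28 + 6*A^24 - 5*A^20 + 5*A^16 - 2*A^12 + A^8.
Substitute A = t^(-1/4), i.e. A^e → t^(-e/4): V(t) = t^-2 - 2*t^-3 + 5*t^-4 - 5*t^-5 + 6*t^-6 - 6*t^-7 + 4*t^-8 - 3*t^-9 + t^-10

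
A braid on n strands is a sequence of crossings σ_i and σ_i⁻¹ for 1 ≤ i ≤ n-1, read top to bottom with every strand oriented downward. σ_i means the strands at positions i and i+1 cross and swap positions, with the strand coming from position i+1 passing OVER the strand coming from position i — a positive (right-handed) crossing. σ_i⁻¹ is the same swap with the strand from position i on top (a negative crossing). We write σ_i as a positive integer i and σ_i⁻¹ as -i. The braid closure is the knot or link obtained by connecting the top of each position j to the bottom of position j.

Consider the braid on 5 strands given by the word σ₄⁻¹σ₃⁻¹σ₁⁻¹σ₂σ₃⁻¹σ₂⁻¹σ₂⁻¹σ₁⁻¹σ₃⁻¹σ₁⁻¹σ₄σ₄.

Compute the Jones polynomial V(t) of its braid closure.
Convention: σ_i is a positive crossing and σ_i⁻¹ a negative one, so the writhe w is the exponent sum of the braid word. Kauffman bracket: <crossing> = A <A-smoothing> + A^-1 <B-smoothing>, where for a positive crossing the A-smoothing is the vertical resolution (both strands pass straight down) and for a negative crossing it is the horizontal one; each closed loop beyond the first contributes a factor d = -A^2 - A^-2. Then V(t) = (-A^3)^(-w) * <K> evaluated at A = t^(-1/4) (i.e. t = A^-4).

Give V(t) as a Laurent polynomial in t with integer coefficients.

The presented braid s4^-1 s3^-1 s1^-1 s2 s3^-1 s2^-1 s2^-1 s1^-1 s3^-1 s1^-1 s4 s4 on 5 strands reduces by inverse Markov moves (closure unchanged at each step):
  Deconjugate: the word is γ·β·γ⁻¹ with γ = s4^-1 (prefix) and γ⁻¹ = s4 (suffix); strip both.
  Destabilize: the word has the form β·s4 where s4 occurs only as the final letter (β ∈ B_4); drop it and the last strand → 4 strands.
Reduced to β = s3^-1 s1^-1 s2 s3^-1 s2^-1 s2^-1 s1^-1 s3^-1 s1^-1 on 4 strands, 9 crossings.
Compute on β:
Braid: s3^-1 s1^-1 s2 s3^-1 s2^-1 s2^-1 s1^-1 s3^-1 s1^-1 on 4 strands, 9 crossings.
Writhe w = (#positive) - (#negative) = 1 - 8 = -7.
Computing the Kauffman bracket via state sum. There are 2^9 = 512 states.
Each crossing splits two ways (0=vertical, 1=horizontal). The state's weight is A^(#A-smoothings - #B-smoothings) * d^(loops - 1).
Tabulate the states by total A-exponent and number of loops L (A-exp: L × count):
  A^9: L=6 ×1
  A^7: L=5 ×9
  A^5: L=4 ×34, L=6 ×2
  A^3: L=3 ×67, L=5 ×17
  A^1: L=2 ×69, L=4 ×56, L=6 ×1
  A^-1: L=1 ×30, L=3 ×88, L=5 ×8
  A^-3: L=2 ×61, L=4 ×23
  A^-5: L=1 ×9, L=3 ×26, L=5 ×1
  A^-7: L=2 ×6, L=4 ×3
  A^-9: L=3 ×1
Each group contributes A^e * Σ count * d^(L-1):
Powers of d = -A^2 - A^-2: d^2 = A^4 + 2 + A^-4; d^3 = -A^6 - 3*A^2 - 3*A^-2 - A^-6; d^4 = A^8 + 4*A^4 + 6 + 4*A^-4 + A^-8; d^5 = -A^10 - 5*A^6 - 10*A^2 - 10*A^-2 - 5*A^-6 - A^-10.
  A^9 * (d^5) = -A^19 - 5*A^15 - 10*A^11 - 10*A^7 - 5*A^3 - A^-1
  A^7 * (9*d^4) = 9*A^15 + 36*A^11 + 54*A^7 + 36*A^3 + 9*A^-1
  A^5 * (34*d^3 + 2*d^5) = -2*A^15 - 44*A^11 - 122*A^7 - 122*A^3 - 44*A^-1 - 2*A^-5
  A^3 * (67*d^2 + 17*d^4) = 17*A^11 + 135*A^7 + 236*A^3 + 135*A^-1 + 17*A^-5
  A^1 * (69*d + 56*d^3 + d^5) = -A^11 - 61*A^7 - 247*A^3 - 247*A^-1 - 61*A^-5 - A^-9
  A^-1 * (30 + 88*d^2 + 8*d^4) = 8*A^7 + 120*A^3 + 254*A^-1 + 120*A^-5 + 8*A^-9
  A^-3 * (61*d + 23*d^3) = -23*A^3 - 130*A^-1 - 130*A^-5 - 23*A^-9
  A^-5 * (9 + 26*d^2 + d^4) = A^3 + 30*A^-1 + 67*A^-5 + 30*A^-9 + A^-13
  A^-7 * (6*d + 3*d^3) = -3*A^-1 - 15*A^-5 - 15*A^-9 - 3*A^-13
  A^-9 * (d^2) = A^-5 + 2*A^-9 + A^-13
Summing the groups: <K> = -A^19 + 2*A^15 - 2*A^11 + 4*A^7 - 4*A^3 + 3*A^-1 - 3*A^-5 + A^-9 - A^-13
Normalise by the writhe: (-A^3)^(-w) = (-A^3)^(7) = -A^21, so f(A) = -A^21 * <K> = A^40 - 2*A^36 + 2*A^32 - 4*A^28 + 4*A^24 - 3*A^20 + 3*A^16 - A^12 + A^8.
Substitute A = t^(-1/4), i.e. A^e → t^(-e/4): V(t) = t^-2 - t^-3 + 3*t^-4 - 3*t^-5 + 4*t^-6 - 4*t^-7 + 2*t^-8 - 2*t^-9 + t^-10

Answer: t^-2 - t^-3 + 3*t^-4 - 3*t^-5 + 4*t^-6 - 4*t^-7 + 2*t^-8 - 2*t^-9 + t^-10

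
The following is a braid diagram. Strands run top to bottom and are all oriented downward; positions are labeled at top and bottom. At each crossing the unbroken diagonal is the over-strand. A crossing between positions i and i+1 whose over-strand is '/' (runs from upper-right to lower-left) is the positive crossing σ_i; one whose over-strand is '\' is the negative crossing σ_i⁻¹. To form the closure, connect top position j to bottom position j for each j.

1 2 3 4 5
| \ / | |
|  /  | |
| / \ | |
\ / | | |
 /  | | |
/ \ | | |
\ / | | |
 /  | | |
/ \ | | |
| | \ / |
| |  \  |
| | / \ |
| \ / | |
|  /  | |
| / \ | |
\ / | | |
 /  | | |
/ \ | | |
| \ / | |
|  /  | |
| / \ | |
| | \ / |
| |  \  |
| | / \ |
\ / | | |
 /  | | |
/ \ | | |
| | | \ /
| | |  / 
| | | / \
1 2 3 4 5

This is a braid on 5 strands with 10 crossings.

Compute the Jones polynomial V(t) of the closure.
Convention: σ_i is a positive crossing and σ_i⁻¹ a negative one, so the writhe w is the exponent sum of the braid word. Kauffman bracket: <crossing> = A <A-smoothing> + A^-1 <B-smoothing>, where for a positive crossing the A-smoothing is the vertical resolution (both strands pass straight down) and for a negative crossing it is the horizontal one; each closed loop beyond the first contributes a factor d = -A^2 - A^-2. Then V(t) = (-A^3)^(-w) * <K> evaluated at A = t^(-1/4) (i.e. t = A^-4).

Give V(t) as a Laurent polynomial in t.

-t^7 + 2*t^6 - 2*t^5 + 2*t^4 - 2*t^3 + 2*t^2 - t + 1

Derivation:
Reading the diagram top to bottom ('/'-over between positions i,i+1 = s_i, '\'-over = s_i^-1): braid word = s2 s1 s1 s3^-1 s2 s1 s2 s3^-1 s1 s4.
The presented braid s2 s1 s1 s3^-1 s2 s1 s2 s3^-1 s1 s4 on 5 strands reduces by inverse Markov moves (closure unchanged at each step):
  Destabilize: the word has the form β·s4 where s4 occurs only as the final letter (β ∈ B_4); drop it and the last strand → 4 strands.
Reduced to β = s2 s1 s1 s3^-1 s2 s1 s2 s3^-1 s1 on 4 strands, 9 crossings.
Compute on β:
Braid: s2 s1 s1 s3^-1 s2 s1 s2 s3^-1 s1 on 4 strands, 9 crossings.
Writhe w = (#positive) - (#negative) = 7 - 2 = 5.
Computing the Kauffman bracket via state sum. There are 2^9 = 512 states.
Each crossing splits two ways (0=vertical, 1=horizontal). The state's weight is A^(#A-smoothings - #B-smoothings) * d^(loops - 1).
Tabulate the states by total A-exponent and number of loops L (A-exp: L × count):
  A^9: L=4 ×1
  A^7: L=3 ×9
  A^5: L=2 ×28, L=4 ×8
  A^3: L=1 ×32, L=3 ×48, L=5 ×4
  A^1: L=2 ×91, L=4 ×34, L=6 ×1
  A^-1: L=1 ×23, L=3 ×92, L=5 ×11
  A^-3: L=2 ×43, L=4 ×40, L=6 ×1
  A^-5: L=1 ×4, L=3 ×26, L=5 ×6
  A^-7: L=2 ×4, L=4 ×5
  A^-9: L=3 ×1
Each group contributes A^e * Σ count * d^(L-1):
Powers of d = -A^2 - A^-2: d^2 = A^4 + 2 + A^-4; d^3 = -A^6 - 3*A^2 - 3*A^-2 - A^-6; d^4 = A^8 + 4*A^4 + 6 + 4*A^-4 + A^-8; d^5 = -A^10 - 5*A^6 - 10*A^2 - 10*A^-2 - 5*A^-6 - A^-10.
  A^9 * (d^3) = -A^15 - 3*A^11 - 3*A^7 - A^3
  A^7 * (9*d^2) = 9*A^11 + 18*A^7 + 9*A^3
  A^5 * (28*d + 8*d^3) = -8*A^11 - 52*A^7 - 52*A^3 - 8*A^-1
  A^3 * (32 + 48*d^2 + 4*d^4) = 4*A^11 + 64*A^7 + 152*A^3 + 64*A^-1 + 4*A^-5
  A^1 * (91*d + 34*d^3 + d^5) = -A^11 - 39*A^7 - 203*A^3 - 203*A^-1 - 39*A^-5 - A^-9
  A^-1 * (23 + 92*d^2 + 11*d^4) = 11*A^7 + 136*A^3 + 273*A^-1 + 136*A^-5 + 11*A^-9
  A^-3 * (43*d + 40*d^3 + d^5) = -A^7 - 45*A^3 - 173*A^-1 - 173*A^-5 - 45*A^-9 - A^-13
  A^-5 * (4 + 26*d^2 + 6*d^4) = 6*A^3 + 50*A^-1 + 92*A^-5 + 50*A^-9 + 6*A^-13
  A^-7 * (4*d + 5*d^3) = -5*A^-1 - 19*A^-5 - 19*A^-9 - 5*A^-13
  A^-9 * (d^2) = A^-5 + 2*A^-9 + A^-13
Summing the groups: <K> = -A^15 + A^11 - 2*A^7 + 2*A^3 - 2*A^-1 + 2*A^-5 - 2*A^-9 + A^-13
Normalise by the writhe: (-A^3)^(-w) = (-A^3)^(-5) = -A^-15, so f(A) = -A^-15 * <K> = 1 - A^-4 + 2*A^-8 - 2*A^-12 + 2*A^-16 - 2*A^-20 + 2*A^-24 - A^-28.
Substitute A = t^(-1/4), i.e. A^e → t^(-e/4): V(t) = -t^7 + 2*t^6 - 2*t^5 + 2*t^4 - 2*t^3 + 2*t^2 - t + 1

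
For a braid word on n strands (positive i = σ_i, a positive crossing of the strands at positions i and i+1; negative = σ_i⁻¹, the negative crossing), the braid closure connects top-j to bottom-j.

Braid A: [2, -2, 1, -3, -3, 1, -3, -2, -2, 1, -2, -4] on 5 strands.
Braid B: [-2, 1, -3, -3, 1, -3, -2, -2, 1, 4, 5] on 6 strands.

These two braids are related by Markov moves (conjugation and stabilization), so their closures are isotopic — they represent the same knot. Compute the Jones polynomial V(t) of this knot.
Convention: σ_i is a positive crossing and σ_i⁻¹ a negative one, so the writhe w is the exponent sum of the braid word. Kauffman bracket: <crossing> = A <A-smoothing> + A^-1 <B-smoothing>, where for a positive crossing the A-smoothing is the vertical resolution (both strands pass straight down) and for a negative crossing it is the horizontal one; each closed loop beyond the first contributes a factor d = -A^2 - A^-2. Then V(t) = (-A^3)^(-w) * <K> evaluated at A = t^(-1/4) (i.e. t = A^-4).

-t^2 + 2*t - 3 + 6*t^-1 - 6*t^-2 + 7*t^-3 - 6*t^-4 + 4*t^-5 - 3*t^-6 + t^-7

Derivation:
Markov-equivalent braids have isotopic closures, hence identical knot invariants. Strip the Markov moves from each word to reach a common short braid β, then compute V(t) once on β.
Braid A: s2 s2^-1 s1 s3^-1 s3^-1 s1 s3^-1 s2^-1 s2^-1 s1 s2^-1 s4^-1 on 5 strands reduces by inverse Markov moves (closure unchanged at each step):
  Destabilize: the word has the form β·s4^-1 where s4^-1 occurs only as the final letter (β ∈ B_4); drop it and the last strand → 4 strands.
  Deconjugate: the word is γ·β·γ⁻¹ with γ = s2 (prefix) and γ⁻¹ = s2^-1 (suffix); strip both.
Reduced to β = s2^-1 s1 s3^-1 s3^-1 s1 s3^-1 s2^-1 s2^-1 s1 on 4 strands, 9 crossings.
Braid B: s2^-1 s1 s3^-1 s3^-1 s1 s3^-1 s2^-1 s2^-1 s1 s4 s5 on 6 strands reduces by inverse Markov moves (closure unchanged at each step):
  Destabilize: the word has the form β·s5 where s5 occurs only as the final letter (β ∈ B_5); drop it and the last strand → 5 strands.
  Destabilize: the word has the form β·s4 where s4 occurs only as the final letter (β ∈ B_4); drop it and the last strand → 4 strands.
Reduced to β = s2^-1 s1 s3^-1 s3^-1 s1 s3^-1 s2^-1 s2^-1 s1 on 4 strands, 9 crossings.
Both give the same β = s2^-1 s1 s3^-1 s3^-1 s1 s3^-1 s2^-1 s2^-1 s1 on 4 strands, so one state sum suffices:
Braid: s2^-1 s1 s3^-1 s3^-1 s1 s3^-1 s2^-1 s2^-1 s1 on 4 strands, 9 crossings.
Writhe w = (#positive) - (#negative) = 3 - 6 = -3.
Computing the Kauffman bracket via state sum. There are 2^9 = 512 states.
Each crossing splits two ways (0=vertical, 1=horizontal). The state's weight is A^(#A-smoothings - #B-smoothings) * d^(loops - 1).
Tabulate the states by total A-exponent and number of loops L (A-exp: L × count):
  A^9: L=6 ×1
  A^7: L=5 ×9
  A^5: L=4 ×35, L=6 ×1
  A^3: L=3 ×73, L=5 ×11
  A^1: L=2 ×81, L=4 ×44, L=6 ×1
  A^-1: L=1 ×39, L=3 ×77, L=5 ×10
  A^-3: L=2 ×55, L=4 ×28, L=6 ×1
  A^-5: L=3 ×32, L=5 ×4
  A^-7: L=4 ×9
  A^-9: L=5 ×1
Each group contributes A^e * Σ count * d^(L-1):
Powers of d = -A^2 - A^-2: d^2 = A^4 + 2 + A^-4; d^3 = -A^6 - 3*A^2 - 3*A^-2 - A^-6; d^4 = A^8 + 4*A^4 + 6 + 4*A^-4 + A^-8; d^5 = -A^10 - 5*A^6 - 10*A^2 - 10*A^-2 - 5*A^-6 - A^-10.
  A^9 * (d^5) = -A^19 - 5*A^15 - 10*A^11 - 10*A^7 - 5*A^3 - A^-1
  A^7 * (9*d^4) = 9*A^15 + 36*A^11 + 54*A^7 + 36*A^3 + 9*A^-1
  A^5 * (35*d^3 + d^5) = -A^15 - 40*A^11 - 115*A^7 - 115*A^3 - 40*A^-1 - A^-5
  A^3 * (73*d^2 + 11*d^4) = 11*A^11 + 117*A^7 + 212*A^3 + 117*A^-1 + 11*A^-5
  A^1 * (81*d + 44*d^3 + d^5) = -A^11 - 49*A^7 - 223*A^3 - 223*A^-1 - 49*A^-5 - A^-9
  A^-1 * (39 + 77*d^2 + 10*d^4) = 10*A^7 + 117*A^3 + 253*A^-1 + 117*A^-5 + 10*A^-9
  A^-3 * (55*d + 28*d^3 + d^5) = -A^7 - 33*A^3 - 149*A^-1 - 149*A^-5 - 33*A^-9 - A^-13
  A^-5 * (32*d^2 + 4*d^4) = 4*A^3 + 48*A^-1 + 88*A^-5 + 48*A^-9 + 4*A^-13
  A^-7 * (9*d^3) = -9*A^-1 - 27*A^-5 - 27*A^-9 - 9*A^-13
  A^-9 * (d^4) = A^-1 + 4*A^-5 + 6*A^-9 + 4*A^-13 + A^-17
Summing the groups: <K> = -A^19 + 3*A^15 - 4*A^11 + 6*A^7 - 7*A^3 + 6*A^-1 - 6*A^-5 + 3*A^-9 - 2*A^-13 + A^-17
Normalise by the writhe: (-A^3)^(-w) = (-A^3)^(3) = -A^9, so f(A) = -A^9 * <K> = A^28 - 3*A^24 + 4*A^20 - 6*A^16 + 7*A^12 - 6*A^8 + 6*A^4 - 3 + 2*A^-4 - A^-8.
Substitute A = t^(-1/4), i.e. A^e → t^(-e/4): V(t) = -t^2 + 2*t - 3 + 6*t^-1 - 6*t^-2 + 7*t^-3 - 6*t^-4 + 4*t^-5 - 3*t^-6 + t^-7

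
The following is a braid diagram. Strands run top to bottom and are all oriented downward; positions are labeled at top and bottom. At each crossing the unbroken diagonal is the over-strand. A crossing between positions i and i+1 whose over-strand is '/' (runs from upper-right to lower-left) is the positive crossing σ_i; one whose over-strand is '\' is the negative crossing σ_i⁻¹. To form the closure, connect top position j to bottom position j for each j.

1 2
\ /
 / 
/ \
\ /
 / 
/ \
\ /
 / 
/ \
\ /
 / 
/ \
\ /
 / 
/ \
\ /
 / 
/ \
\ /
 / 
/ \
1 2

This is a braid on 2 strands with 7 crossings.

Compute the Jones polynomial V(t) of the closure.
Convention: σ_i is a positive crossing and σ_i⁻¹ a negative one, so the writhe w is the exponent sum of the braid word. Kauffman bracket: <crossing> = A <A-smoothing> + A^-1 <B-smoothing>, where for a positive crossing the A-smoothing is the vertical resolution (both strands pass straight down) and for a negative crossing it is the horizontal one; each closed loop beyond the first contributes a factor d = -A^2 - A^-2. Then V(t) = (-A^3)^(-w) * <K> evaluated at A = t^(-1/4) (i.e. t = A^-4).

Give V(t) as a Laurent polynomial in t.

Reading the diagram top to bottom ('/'-over between positions i,i+1 = s_i, '\'-over = s_i^-1): braid word = s1 s1 s1 s1 s1 s1 s1.
Braid: s1 s1 s1 s1 s1 s1 s1 on 2 strands, 7 crossings.
Writhe w = (#positive) - (#negative) = 7 - 0 = 7.
Enumerate smoothing states for the bracket polynomial. There are 2^7 = 128 states.
Smooth each crossing (0=||, 1=⌣⌢); contribution A^(Σ sign_k(1-2s_k)) * d^(L-1).
Tabulate the states by total A-exponent and number of loops L (A-exp: L × count):
  A^7: L=2 ×1
  A^5: L=1 ×7
  A^3: L=2 ×21
  A^1: L=3 ×35
  A^-1: L=4 ×35
  A^-3: L=5 ×21
  A^-5: L=6 ×7
  A^-7: L=7 ×1
Each group contributes A^e * Σ count * d^(L-1):
Powers of d = -A^2 - A^-2: d^2 = A^4 + 2 + A^-4; d^3 = -A^6 - 3*A^2 - 3*A^-2 - A^-6; d^4 = A^8 + 4*A^4 + 6 + 4*A^-4 + A^-8; d^5 = -A^10 - 5*A^6 - 10*A^2 - 10*A^-2 - 5*A^-6 - A^-10; d^6 = A^12 + 6*A^8 + 15*A^4 + 20 + 15*A^-4 + 6*A^-8 + A^-12.
  A^7 * (d) = -A^9 - A^5
  A^5 * (7) = 7*A^5
  A^3 * (21*d) = -21*A^5 - 21*A
  A^1 * (35*d^2) = 35*A^5 + 70*A + 35*A^-3
  A^-1 * (35*d^3) = -35*A^5 - 105*A - 105*A^-3 - 35*A^-7
  A^-3 * (21*d^4) = 21*A^5 + 84*A + 126*A^-3 + 84*A^-7 + 21*A^-11
  A^-5 * (7*d^5) = -7*A^5 - 35*A - 70*A^-3 - 70*A^-7 - 35*A^-11 - 7*A^-15
  A^-7 * (d^6) = A^5 + 6*A + 15*A^-3 + 20*A^-7 + 15*A^-11 + 6*A^-15 + A^-19
Summing the groups: <K> = -A^9 - A + A^-3 - A^-7 + A^-11 - A^-15 + A^-19
Normalise by the writhe: (-A^3)^(-w) = (-A^3)^(-7) = -A^-21, so f(A) = -A^-21 * <K> = A^-12 + A^-20 - A^-24 + A^-28 - A^-32 + A^-36 - A^-40.
Substitute A = t^(-1/4), i.e. A^e → t^(-e/4): V(t) = -t^10 + t^9 - t^8 + t^7 - t^6 + t^5 + t^3

Answer: -t^10 + t^9 - t^8 + t^7 - t^6 + t^5 + t^3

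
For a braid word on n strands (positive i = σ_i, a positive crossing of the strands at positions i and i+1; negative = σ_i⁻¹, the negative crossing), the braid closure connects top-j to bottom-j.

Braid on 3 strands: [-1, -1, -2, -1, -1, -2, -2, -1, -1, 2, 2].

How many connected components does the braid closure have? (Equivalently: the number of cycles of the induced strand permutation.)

Track the strand permutation on 3 strands, starting from identity.
  step 1: s1^-1 swaps positions 1,2 -> [2 1 3]
  step 2: s1^-1 swaps positions 1,2 -> [1 2 3]
  step 3: s2^-1 swaps positions 2,3 -> [1 3 2]
  step 4: s1^-1 swaps positions 1,2 -> [3 1 2]
  step 5: s1^-1 swaps positions 1,2 -> [1 3 2]
  step 6: s2^-1 swaps positions 2,3 -> [1 2 3]
  step 7: s2^-1 swaps positions 2,3 -> [1 3 2]
  step 8: s1^-1 swaps positions 1,2 -> [3 1 2]
  step 9: s1^-1 swaps positions 1,2 -> [1 3 2]
  step 10: s2 swaps positions 2,3 -> [1 2 3]
  step 11: s2 swaps positions 2,3 -> [1 3 2]
Final permutation (position -> original strand): [1 3 2]
Closure components = cycle count of this permutation = 2.

Answer: 2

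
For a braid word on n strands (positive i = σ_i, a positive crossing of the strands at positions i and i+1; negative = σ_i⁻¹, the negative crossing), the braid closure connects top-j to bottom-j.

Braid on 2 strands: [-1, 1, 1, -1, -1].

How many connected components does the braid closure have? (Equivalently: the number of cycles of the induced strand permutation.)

Track the strand permutation on 2 strands, starting from identity.
  step 1: s1^-1 swaps positions 1,2 -> [2 1]
  step 2: s1 swaps positions 1,2 -> [1 2]
  step 3: s1 swaps positions 1,2 -> [2 1]
  step 4: s1^-1 swaps positions 1,2 -> [1 2]
  step 5: s1^-1 swaps positions 1,2 -> [2 1]
Final permutation (position -> original strand): [2 1]
Closure components = cycle count of this permutation = 1.

Answer: 1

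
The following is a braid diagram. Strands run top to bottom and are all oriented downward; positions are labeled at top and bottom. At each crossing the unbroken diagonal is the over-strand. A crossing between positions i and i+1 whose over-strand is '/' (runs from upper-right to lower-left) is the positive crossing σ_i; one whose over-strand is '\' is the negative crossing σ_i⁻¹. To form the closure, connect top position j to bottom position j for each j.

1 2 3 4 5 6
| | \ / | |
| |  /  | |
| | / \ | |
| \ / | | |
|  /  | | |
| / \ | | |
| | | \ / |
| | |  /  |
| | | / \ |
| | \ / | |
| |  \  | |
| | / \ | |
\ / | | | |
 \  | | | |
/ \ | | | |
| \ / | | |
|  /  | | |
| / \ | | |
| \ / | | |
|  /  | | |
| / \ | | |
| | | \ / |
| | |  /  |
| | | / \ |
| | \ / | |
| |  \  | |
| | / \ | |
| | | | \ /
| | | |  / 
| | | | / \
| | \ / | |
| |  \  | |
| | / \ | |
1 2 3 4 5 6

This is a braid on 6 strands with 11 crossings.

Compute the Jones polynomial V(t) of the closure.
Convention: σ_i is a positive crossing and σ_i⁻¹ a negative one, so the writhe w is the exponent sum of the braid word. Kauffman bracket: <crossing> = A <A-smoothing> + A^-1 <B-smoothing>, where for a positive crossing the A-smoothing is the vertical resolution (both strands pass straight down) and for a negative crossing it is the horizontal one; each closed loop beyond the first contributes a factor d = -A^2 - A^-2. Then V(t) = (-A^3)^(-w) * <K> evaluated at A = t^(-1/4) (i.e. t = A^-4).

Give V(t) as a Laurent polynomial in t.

Reading the diagram top to bottom ('/'-over between positions i,i+1 = s_i, '\'-over = s_i^-1): braid word = s3 s2 s4 s3^-1 s1^-1 s2 s2 s4 s3^-1 s5 s3^-1.
The presented braid s3 s2 s4 s3^-1 s1^-1 s2 s2 s4 s3^-1 s5 s3^-1 on 6 strands reduces by inverse Markov moves (closure unchanged at each step):
  Deconjugate: the word is γ·β·γ⁻¹ with γ = s3 (prefix) and γ⁻¹ = s3^-1 (suffix); strip both.
  Destabilize: the word has the form β·s5 where s5 occurs only as the final letter (β ∈ B_5); drop it and the last strand → 5 strands.
Reduced to β = s2 s4 s3^-1 s1^-1 s2 s2 s4 s3^-1 on 5 strands, 8 crossings.
Compute on β:
Braid: s2 s4 s3^-1 s1^-1 s2 s2 s4 s3^-1 on 5 strands, 8 crossings.
Writhe w = (#positive) - (#negative) = 5 - 3 = 2.
Computing the Kauffman bracket via state sum. There are 2^8 = 256 states.
For each crossing: s=0 is the vertical smoothing, s=1 horizontal. Crossing k contributes A^(sign_k * (1 - 2*s_k)); loop factor d = -A^2 - A^-2.
Tabulate the states by total A-exponent and number of loops L (A-exp: L × count):
  A^8: L=4 ×1
  A^6: L=3 ×7, L=5 ×1
  A^4: L=2 ×19, L=4 ×9
  A^2: L=1 ×19, L=3 ×35, L=5 ×2
  A^0: L=2 ×48, L=4 ×22
  A^-2: L=3 ×49, L=5 ×7
  A^-4: L=4 ×27, L=6 ×1
  A^-6: L=5 ×8
  A^-8: L=6 ×1
Each group contributes A^e * Σ count * d^(L-1):
Powers of d = -A^2 - A^-2: d^2 = A^4 + 2 + A^-4; d^3 = -A^6 - 3*A^2 - 3*A^-2 - A^-6; d^4 = A^8 + 4*A^4 + 6 + 4*A^-4 + A^-8; d^5 = -A^10 - 5*A^6 - 10*A^2 - 10*A^-2 - 5*A^-6 - A^-10.
  A^8 * (d^3) = -A^14 - 3*A^10 - 3*A^6 - A^2
  A^6 * (7*d^2 + d^4) = A^14 + 11*A^10 + 20*A^6 + 11*A^2 + A^-2
  A^4 * (19*d + 9*d^3) = -9*A^10 - 46*A^6 - 46*A^2 - 9*A^-2
  A^2 * (19 + 35*d^2 + 2*d^4) = 2*A^10 + 43*A^6 + 101*A^2 + 43*A^-2 + 2*A^-6
  A^0 * (48*d + 22*d^3) = -22*A^6 - 114*A^2 - 114*A^-2 - 22*A^-6
  A^-2 * (49*d^2 + 7*d^4) = 7*A^6 + 77*A^2 + 140*A^-2 + 77*A^-6 + 7*A^-10
  A^-4 * (27*d^3 + d^5) = -A^6 - 32*A^2 - 91*A^-2 - 91*A^-6 - 32*A^-10 - A^-14
  A^-6 * (8*d^4) = 8*A^2 + 32*A^-2 + 48*A^-6 + 32*A^-10 + 8*A^-14
  A^-8 * (d^5) = -A^2 - 5*A^-2 - 10*A^-6 - 10*A^-10 - 5*A^-14 - A^-18
Summing the groups: <K> = A^10 - 2*A^6 + 3*A^2 - 3*A^-2 + 4*A^-6 - 3*A^-10 + 2*A^-14 - A^-18
Normalise by the writhe: (-A^3)^(-w) = (-A^3)^(-2) = A^-6, so f(A) = A^-6 * <K> = A^4 - 2 + 3*A^-4 - 3*A^-8 + 4*A^-12 - 3*A^-16 + 2*A^-20 - A^-24.
Substitute A = t^(-1/4), i.e. A^e → t^(-e/4): V(t) = -t^6 + 2*t^5 - 3*t^4 + 4*t^3 - 3*t^2 + 3*t - 2 + t^-1

Answer: -t^6 + 2*t^5 - 3*t^4 + 4*t^3 - 3*t^2 + 3*t - 2 + t^-1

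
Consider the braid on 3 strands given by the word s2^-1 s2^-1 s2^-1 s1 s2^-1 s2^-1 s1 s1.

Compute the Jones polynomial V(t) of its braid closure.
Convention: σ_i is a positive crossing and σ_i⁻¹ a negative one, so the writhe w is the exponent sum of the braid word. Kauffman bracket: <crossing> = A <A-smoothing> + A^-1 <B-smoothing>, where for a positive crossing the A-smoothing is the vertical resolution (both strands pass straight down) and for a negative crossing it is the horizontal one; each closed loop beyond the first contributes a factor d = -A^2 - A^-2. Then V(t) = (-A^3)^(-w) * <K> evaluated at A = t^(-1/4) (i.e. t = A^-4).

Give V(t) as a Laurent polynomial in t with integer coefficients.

Braid: s2^-1 s2^-1 s2^-1 s1 s2^-1 s2^-1 s1 s1 on 3 strands, 8 crossings.
Writhe w = (#positive) - (#negative) = 3 - 5 = -2.
Enumerate smoothing states for the bracket polynomial. There are 2^8 = 256 states.
Each crossing splits two ways (0=vertical, 1=horizontal). The state's weight is A^(#A-smoothings - #B-smoothings) * d^(loops - 1).
Tabulate the states by total A-exponent and number of loops L (A-exp: L × count):
  A^8: L=6 ×1
  A^6: L=5 ×8
  A^4: L=4 ×27, L=6 ×1
  A^2: L=3 ×50, L=5 ×6
  A^0: L=2 ×53, L=4 ×17
  A^-2: L=1 ×27, L=3 ×28, L=5 ×1
  A^-4: L=2 ×24, L=4 ×4
  A^-6: L=3 ×8
  A^-8: L=4 ×1
Each group contributes A^e * Σ count * d^(L-1):
Powers of d = -A^2 - A^-2: d^2 = A^4 + 2 + A^-4; d^3 = -A^6 - 3*A^2 - 3*A^-2 - A^-6; d^4 = A^8 + 4*A^4 + 6 + 4*A^-4 + A^-8; d^5 = -A^10 - 5*A^6 - 10*A^2 - 10*A^-2 - 5*A^-6 - A^-10.
  A^8 * (d^5) = -A^18 - 5*A^14 - 10*A^10 - 10*A^6 - 5*A^2 - A^-2
  A^6 * (8*d^4) = 8*A^14 + 32*A^10 + 48*A^6 + 32*A^2 + 8*A^-2
  A^4 * (27*d^3 + d^5) = -A^14 - 32*A^10 - 91*A^6 - 91*A^2 - 32*A^-2 - A^-6
  A^2 * (50*d^2 + 6*d^4) = 6*A^10 + 74*A^6 + 136*A^2 + 74*A^-2 + 6*A^-6
  A^0 * (53*d + 17*d^3) = -17*A^6 - 104*A^2 - 104*A^-2 - 17*A^-6
  A^-2 * (27 + 28*d^2 + d^4) = A^6 + 32*A^2 + 89*A^-2 + 32*A^-6 + A^-10
  A^-4 * (24*d + 4*d^3) = -4*A^2 - 36*A^-2 - 36*A^-6 - 4*A^-10
  A^-6 * (8*d^2) = 8*A^-2 + 16*A^-6 + 8*A^-10
  A^-8 * (d^3) = -A^-2 - 3*A^-6 - 3*A^-10 - A^-14
Summing the groups: <K> = -A^18 + 2*A^14 - 4*A^10 + 5*A^6 - 4*A^2 + 5*A^-2 - 3*A^-6 + 2*A^-10 - A^-14
Normalise by the writhe: (-A^3)^(-w) = (-A^3)^(2) = A^6, so f(A) = A^6 * <K> = -A^24 + 2*A^20 - 4*A^16 + 5*A^12 - 4*A^8 + 5*A^4 - 3 + 2*A^-4 - A^-8.
Substitute A = t^(-1/4), i.e. A^e → t^(-e/4): V(t) = -t^2 + 2*t - 3 + 5*t^-1 - 4*t^-2 + 5*t^-3 - 4*t^-4 + 2*t^-5 - t^-6

Answer: -t^2 + 2*t - 3 + 5*t^-1 - 4*t^-2 + 5*t^-3 - 4*t^-4 + 2*t^-5 - t^-6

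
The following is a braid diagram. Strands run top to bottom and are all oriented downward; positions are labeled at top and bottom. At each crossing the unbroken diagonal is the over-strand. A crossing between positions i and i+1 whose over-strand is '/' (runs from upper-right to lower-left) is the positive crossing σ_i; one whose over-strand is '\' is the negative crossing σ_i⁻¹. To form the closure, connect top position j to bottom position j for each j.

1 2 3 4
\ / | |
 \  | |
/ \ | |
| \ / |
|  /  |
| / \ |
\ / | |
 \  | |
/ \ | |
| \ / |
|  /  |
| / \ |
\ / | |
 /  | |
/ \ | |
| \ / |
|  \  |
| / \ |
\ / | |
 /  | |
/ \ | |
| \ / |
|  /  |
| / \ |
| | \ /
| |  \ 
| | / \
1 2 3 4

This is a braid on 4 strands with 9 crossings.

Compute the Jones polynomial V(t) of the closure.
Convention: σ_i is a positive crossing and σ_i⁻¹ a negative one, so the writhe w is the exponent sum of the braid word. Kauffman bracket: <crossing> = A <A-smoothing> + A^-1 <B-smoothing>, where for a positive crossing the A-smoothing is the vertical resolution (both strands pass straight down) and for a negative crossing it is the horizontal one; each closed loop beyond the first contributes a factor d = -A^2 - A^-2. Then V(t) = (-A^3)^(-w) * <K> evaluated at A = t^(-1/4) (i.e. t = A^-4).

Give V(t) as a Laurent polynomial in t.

Reading the diagram top to bottom ('/'-over between positions i,i+1 = s_i, '\'-over = s_i^-1): braid word = s1^-1 s2 s1^-1 s2 s1 s2^-1 s1 s2 s3^-1.
The presented braid s1^-1 s2 s1^-1 s2 s1 s2^-1 s1 s2 s3^-1 on 4 strands reduces by inverse Markov moves (closure unchanged at each step):
  Destabilize: the word has the form β·s3^-1 where s3^-1 occurs only as the final letter (β ∈ B_3); drop it and the last strand → 3 strands.
Reduced to β = s1^-1 s2 s1^-1 s2 s1 s2^-1 s1 s2 on 3 strands, 8 crossings.
Compute on β:
Braid: s1^-1 s2 s1^-1 s2 s1 s2^-1 s1 s2 on 3 strands, 8 crossings.
Writhe w = (#positive) - (#negative) = 5 - 3 = 2.
State-sum expansion of <K>. There are 2^8 = 256 states.
Each crossing splits two ways (0=vertical, 1=horizontal). The state's weight is A^(#A-smoothings - #B-smoothings) * d^(loops - 1).
Tabulate the states by total A-exponent and number of loops L (A-exp: L × count):
  A^8: L=2 ×1
  A^6: L=1 ×3, L=3 ×5
  A^4: L=2 ×22, L=4 ×6
  A^2: L=1 ×18, L=3 ×37, L=5 ×1
  A^0: L=2 ×58, L=4 ×12
  A^-2: L=1 ×24, L=3 ×31, L=5 ×1
  A^-4: L=2 ×23, L=4 ×5
  A^-6: L=3 ×8
  A^-8: L=4 ×1
Each group contributes A^e * Σ count * d^(L-1):
Powers of d = -A^2 - A^-2: d^2 = A^4 + 2 + A^-4; d^3 = -A^6 - 3*A^2 - 3*A^-2 - A^-6; d^4 = A^8 + 4*A^4 + 6 + 4*A^-4 + A^-8.
  A^8 * (d) = -A^10 - A^6
  A^6 * (3 + 5*d^2) = 5*A^10 + 13*A^6 + 5*A^2
  A^4 * (22*d + 6*d^3) = -6*A^10 - 40*A^6 - 40*A^2 - 6*A^-2
  A^2 * (18 + 37*d^2 + d^4) = A^10 + 41*A^6 + 98*A^2 + 41*A^-2 + A^-6
  A^0 * (58*d + 12*d^3) = -12*A^6 - 94*A^2 - 94*A^-2 - 12*A^-6
  A^-2 * (24 + 31*d^2 + d^4) = A^6 + 35*A^2 + 92*A^-2 + 35*A^-6 + A^-10
  A^-4 * (23*d + 5*d^3) = -5*A^2 - 38*A^-2 - 38*A^-6 - 5*A^-10
  A^-6 * (8*d^2) = 8*A^-2 + 16*A^-6 + 8*A^-10
  A^-8 * (d^3) = -A^-2 - 3*A^-6 - 3*A^-10 - A^-14
Summing the groups: <K> = -A^10 + 2*A^6 - A^2 + 2*A^-2 - A^-6 + A^-10 - A^-14
Normalise by the writhe: (-A^3)^(-w) = (-A^3)^(-2) = A^-6, so f(A) = A^-6 * <K> = -A^4 + 2 - A^-4 + 2*A^-8 - A^-12 + A^-16 - A^-20.
Substitute A = t^(-1/4), i.e. A^e → t^(-e/4): V(t) = -t^5 + t^4 - t^3 + 2*t^2 - t + 2 - t^-1

Answer: -t^5 + t^4 - t^3 + 2*t^2 - t + 2 - t^-1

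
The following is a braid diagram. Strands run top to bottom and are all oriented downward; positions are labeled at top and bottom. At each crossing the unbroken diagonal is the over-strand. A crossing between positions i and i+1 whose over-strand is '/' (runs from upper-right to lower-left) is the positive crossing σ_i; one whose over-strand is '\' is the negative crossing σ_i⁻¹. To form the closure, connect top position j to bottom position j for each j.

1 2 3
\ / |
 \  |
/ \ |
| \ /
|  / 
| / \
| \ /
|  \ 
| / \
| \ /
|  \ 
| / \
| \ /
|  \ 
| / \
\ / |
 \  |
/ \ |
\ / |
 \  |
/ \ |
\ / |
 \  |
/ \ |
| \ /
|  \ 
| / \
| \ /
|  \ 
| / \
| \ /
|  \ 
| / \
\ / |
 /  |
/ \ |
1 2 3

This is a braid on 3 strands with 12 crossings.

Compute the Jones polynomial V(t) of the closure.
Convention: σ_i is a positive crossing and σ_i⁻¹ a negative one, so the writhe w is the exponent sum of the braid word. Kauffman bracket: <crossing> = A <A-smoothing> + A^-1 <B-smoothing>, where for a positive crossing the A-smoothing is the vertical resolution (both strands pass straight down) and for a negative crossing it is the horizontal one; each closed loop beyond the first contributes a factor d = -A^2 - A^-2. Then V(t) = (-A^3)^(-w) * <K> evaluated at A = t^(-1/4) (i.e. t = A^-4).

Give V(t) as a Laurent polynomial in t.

t^-3 + 2*t^-5 - 2*t^-6 + 2*t^-7 - 3*t^-8 + 2*t^-9 - 2*t^-10 + t^-11

Derivation:
Reading the diagram top to bottom ('/'-over between positions i,i+1 = s_i, '\'-over = s_i^-1): braid word = s1^-1 s2 s2^-1 s2^-1 s2^-1 s1^-1 s1^-1 s1^-1 s2^-1 s2^-1 s2^-1 s1.
The presented braid s1^-1 s2 s2^-1 s2^-1 s2^-1 s1^-1 s1^-1 s1^-1 s2^-1 s2^-1 s2^-1 s1 on 3 strands reduces by inverse Markov moves (closure unchanged at each step):
  Deconjugate: the word is γ·β·γ⁻¹ with γ = s1^-1 s2 (prefix) and γ⁻¹ = s2^-1 s1 (suffix); strip both.
Reduced to β = s2^-1 s2^-1 s2^-1 s1^-1 s1^-1 s1^-1 s2^-1 s2^-1 on 3 strands, 8 crossings.
Compute on β:
Braid: s2^-1 s2^-1 s2^-1 s1^-1 s1^-1 s1^-1 s2^-1 s2^-1 on 3 strands, 8 crossings.
Writhe w = (#positive) - (#negative) = 0 - 8 = -8.
State-sum expansion of <K>. There are 2^8 = 256 states.
Each crossing splits two ways (0=vertical, 1=horizontal). The state's weight is A^(#A-smoothings - #B-smoothings) * d^(loops - 1).
Tabulate the states by total A-exponent and number of loops L (A-exp: L × count):
  A^8: L=7 ×1
  A^6: L=6 ×8
  A^4: L=5 ×28
  A^2: L=4 ×55, L=6 ×1
  A^0: L=3 ×65, L=5 ×5
  A^-2: L=2 ×45, L=4 ×11
  A^-4: L=1 ×15, L=3 ×13
  A^-6: L=2 ×8
  A^-8: L=3 ×1
Each group contributes A^e * Σ count * d^(L-1):
Powers of d = -A^2 - A^-2: d^2 = A^4 + 2 + A^-4; d^3 = -A^6 - 3*A^2 - 3*A^-2 - A^-6; d^4 = A^8 + 4*A^4 + 6 + 4*A^-4 + A^-8; d^5 = -A^10 - 5*A^6 - 10*A^2 - 10*A^-2 - 5*A^-6 - A^-10; d^6 = A^12 + 6*A^8 + 15*A^4 + 20 + 15*A^-4 + 6*A^-8 + A^-12.
  A^8 * (d^6) = A^20 + 6*A^16 + 15*A^12 + 20*A^8 + 15*A^4 + 6 + A^-4
  A^6 * (8*d^5) = -8*A^16 - 40*A^12 - 80*A^8 - 80*A^4 - 40 - 8*A^-4
  A^4 * (28*d^4) = 28*A^12 + 112*A^8 + 168*A^4 + 112 + 28*A^-4
  A^2 * (55*d^3 + d^5) = -A^12 - 60*A^8 - 175*A^4 - 175 - 60*A^-4 - A^-8
  A^0 * (65*d^2 + 5*d^4) = 5*A^8 + 85*A^4 + 160 + 85*A^-4 + 5*A^-8
  A^-2 * (45*d + 11*d^3) = -11*A^4 - 78 - 78*A^-4 - 11*A^-8
  A^-4 * (15 + 13*d^2) = 13 + 41*A^-4 + 13*A^-8
  A^-6 * (8*d) = -8*A^-4 - 8*A^-8
  A^-8 * (d^2) = A^-4 + 2*A^-8 + A^-12
Summing the groups: <K> = A^20 - 2*A^16 + 2*A^12 - 3*A^8 + 2*A^4 - 2 + 2*A^-4 + A^-12
Normalise by the writhe: (-A^3)^(-w) = (-A^3)^(8) = A^24, so f(A) = A^24 * <K> = A^44 - 2*A^40 + 2*A^36 - 3*A^32 + 2*A^28 - 2*A^24 + 2*A^20 + A^12.
Substitute A = t^(-1/4), i.e. A^e → t^(-e/4): V(t) = t^-3 + 2*t^-5 - 2*t^-6 + 2*t^-7 - 3*t^-8 + 2*t^-9 - 2*t^-10 + t^-11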